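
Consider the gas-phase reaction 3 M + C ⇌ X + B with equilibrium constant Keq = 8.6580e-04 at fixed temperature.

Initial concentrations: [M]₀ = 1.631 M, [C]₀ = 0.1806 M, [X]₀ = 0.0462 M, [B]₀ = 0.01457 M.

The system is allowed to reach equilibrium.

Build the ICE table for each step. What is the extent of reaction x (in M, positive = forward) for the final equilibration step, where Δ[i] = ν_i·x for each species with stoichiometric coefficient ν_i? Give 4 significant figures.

x = 7.7310e-05 M

Q₀ = 8.5906e-04 vs Keq = 8.6580e-04 ⇒ Q<K, forward
Step 1:
                   M          C          X          B
  I            1.631     0.1806     0.0462    0.01457
  C       -2.3193e-04 -7.7310e-05 7.7310e-05 7.7310e-05
  E            1.631     0.1805    0.04628    0.01465
  solve Keq expr → x = 7.7310e-05; check Q = 8.6580e-04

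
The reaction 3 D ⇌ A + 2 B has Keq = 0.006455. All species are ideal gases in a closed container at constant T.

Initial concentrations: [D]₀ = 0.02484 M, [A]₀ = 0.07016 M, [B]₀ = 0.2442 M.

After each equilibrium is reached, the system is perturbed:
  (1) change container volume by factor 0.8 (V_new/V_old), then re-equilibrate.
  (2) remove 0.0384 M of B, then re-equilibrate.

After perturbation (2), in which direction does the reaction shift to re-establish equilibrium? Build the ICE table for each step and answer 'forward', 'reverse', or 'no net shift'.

Q₀ = 273 vs Keq = 0.006455 ⇒ Q>K, reverse
Step 1:
                  D         A         B
  init      0.02484   0.07016    0.2442
  Δ          0.1948  -0.06493   -0.1299
  eq         0.2196  0.005231    0.1143
  solve Keq expr → x = -0.06493; check Q = 0.006455
Then change container volume by factor 0.8 (V_new/V_old).
Step 2:
                  D         A         B
  init       0.2745  0.006538    0.1429
  Δ               0         0         0
  eq         0.2745  0.006538    0.1429
  solve Keq expr → x = 0; check Q = 0.006455
Then remove 0.0384 M of B.
Step 3:
                  D         A         B
  init       0.2745  0.006538    0.1045
  Δ        -0.00963   0.00321   0.00642
  eq         0.2649  0.009748    0.1109
  solve Keq expr → x = 0.00321; check Q = 0.006455

Direction: forward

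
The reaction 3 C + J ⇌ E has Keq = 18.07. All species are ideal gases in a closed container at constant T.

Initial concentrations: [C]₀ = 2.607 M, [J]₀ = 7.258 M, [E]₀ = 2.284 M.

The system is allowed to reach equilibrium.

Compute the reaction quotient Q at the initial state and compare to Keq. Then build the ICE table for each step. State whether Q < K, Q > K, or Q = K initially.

Q₀ = 0.01776 vs Keq = 18.07 ⇒ Q<K, forward
Step 1:
                  C         J         E
  init        2.607     7.258     2.284
  Δ          -2.311   -0.7702    0.7702
  eq         0.2964     6.488     3.054
  solve Keq expr → x = 0.7702; check Q = 18.07

Q₀ = 0.01776; Q < K (proceeds forward)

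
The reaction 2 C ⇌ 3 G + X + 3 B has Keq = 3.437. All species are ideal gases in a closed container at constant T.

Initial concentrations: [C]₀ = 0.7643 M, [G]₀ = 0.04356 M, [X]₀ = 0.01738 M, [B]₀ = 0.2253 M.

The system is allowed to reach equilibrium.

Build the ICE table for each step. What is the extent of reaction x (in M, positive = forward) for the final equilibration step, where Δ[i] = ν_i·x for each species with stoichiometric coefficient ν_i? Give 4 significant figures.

x = 0.2666 M

Q₀ = 2.8123e-08 vs Keq = 3.437 ⇒ Q<K, forward
Step 1:
                  C         G         X         B
  init       0.7643   0.04356   0.01738    0.2253
  Δ         -0.5332    0.7998    0.2666    0.7998
  eq         0.2311    0.8434     0.284     1.025
  solve Keq expr → x = 0.2666; check Q = 3.437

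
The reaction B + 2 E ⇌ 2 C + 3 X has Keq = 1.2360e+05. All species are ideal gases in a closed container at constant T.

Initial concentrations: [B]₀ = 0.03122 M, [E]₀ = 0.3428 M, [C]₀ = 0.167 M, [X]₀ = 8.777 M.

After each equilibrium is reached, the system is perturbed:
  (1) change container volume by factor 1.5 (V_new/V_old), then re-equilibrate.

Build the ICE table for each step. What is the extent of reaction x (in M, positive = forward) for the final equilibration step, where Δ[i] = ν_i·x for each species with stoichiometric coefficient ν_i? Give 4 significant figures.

x = 0.001193 M

Q₀ = 5140 vs Keq = 1.2360e+05 ⇒ Q<K, forward
Step 1:
                   B          E          C          X
  Initial    0.03122     0.3428      0.167      8.777
  Change    -0.02784   -0.05567    0.05567    0.08351
  Equil     0.003385     0.2871     0.2227      8.861
  solve Keq expr → x = 0.02784; check Q = 1.2360e+05
Then change container volume by factor 1.5 (V_new/V_old).
Step 2:
                   B          E          C          X
  Initial   0.002257     0.1914     0.1484      5.907
  Change   -0.001193  -0.002386   0.002386   0.003579
  Equil     0.001064      0.189     0.1508      5.911
  solve Keq expr → x = 0.001193; check Q = 1.2360e+05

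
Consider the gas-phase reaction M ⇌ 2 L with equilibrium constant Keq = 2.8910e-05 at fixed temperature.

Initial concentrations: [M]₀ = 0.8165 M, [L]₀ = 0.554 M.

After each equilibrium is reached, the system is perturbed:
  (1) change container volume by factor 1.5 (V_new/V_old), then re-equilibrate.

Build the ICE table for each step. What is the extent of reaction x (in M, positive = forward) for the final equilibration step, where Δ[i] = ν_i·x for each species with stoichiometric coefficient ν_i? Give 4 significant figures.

Q₀ = 0.3759 vs Keq = 2.8910e-05 ⇒ Q>K, reverse
Step 1:
                  M         L
  init       0.8165     0.554
  Δ          0.2742   -0.5484
  eq          1.091  0.005615
  solve Keq expr → x = -0.2742; check Q = 2.8910e-05
Then change container volume by factor 1.5 (V_new/V_old).
Step 2:
                  M         L
  init       0.7271  0.003744
  Δ       -4.2001e-04 8.4002e-04
  eq         0.7267  0.004584
  solve Keq expr → x = 4.2001e-04; check Q = 2.8910e-05

x = 4.2001e-04 M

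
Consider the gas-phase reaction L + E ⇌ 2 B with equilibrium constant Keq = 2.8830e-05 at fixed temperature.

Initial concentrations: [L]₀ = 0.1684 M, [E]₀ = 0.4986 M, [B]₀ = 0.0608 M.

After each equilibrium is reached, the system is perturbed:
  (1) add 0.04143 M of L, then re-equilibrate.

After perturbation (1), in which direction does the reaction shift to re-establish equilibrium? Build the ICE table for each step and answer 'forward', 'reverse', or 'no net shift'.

Q₀ = 0.04403 vs Keq = 2.8830e-05 ⇒ Q>K, reverse
Step 1:
                   L          E          B
  I           0.1684     0.4986     0.0608
  C          0.02953    0.02953   -0.05906
  E           0.1979     0.5281   0.001736
  solve Keq expr → x = -0.02953; check Q = 2.8830e-05
Then add 0.04143 M of L.
Step 2:
                   L          E          B
  I           0.2394     0.5281   0.001736
  C       -8.6280e-05 -8.6280e-05 1.7256e-04
  E           0.2393      0.528   0.001909
  solve Keq expr → x = 8.6280e-05; check Q = 2.8830e-05

Direction: forward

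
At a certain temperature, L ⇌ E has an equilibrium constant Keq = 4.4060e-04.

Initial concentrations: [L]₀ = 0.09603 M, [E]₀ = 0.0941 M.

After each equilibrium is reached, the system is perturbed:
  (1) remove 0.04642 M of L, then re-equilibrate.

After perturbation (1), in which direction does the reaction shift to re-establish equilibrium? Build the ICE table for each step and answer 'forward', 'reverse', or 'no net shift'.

Direction: reverse

Q₀ = 0.9799 vs Keq = 4.4060e-04 ⇒ Q>K, reverse
Step 1:
                    L           E
  I           0.09603      0.0941
  C           0.09402    -0.09402
  E              0.19  8.3734e-05
  solve Keq expr → x = -0.09402; check Q = 4.4060e-04
Then remove 0.04642 M of L.
Step 2:
                    L           E
  I            0.1436  8.3734e-05
  C        2.0444e-05 -2.0444e-05
  E            0.1436  6.3291e-05
  solve Keq expr → x = -2.0444e-05; check Q = 4.4060e-04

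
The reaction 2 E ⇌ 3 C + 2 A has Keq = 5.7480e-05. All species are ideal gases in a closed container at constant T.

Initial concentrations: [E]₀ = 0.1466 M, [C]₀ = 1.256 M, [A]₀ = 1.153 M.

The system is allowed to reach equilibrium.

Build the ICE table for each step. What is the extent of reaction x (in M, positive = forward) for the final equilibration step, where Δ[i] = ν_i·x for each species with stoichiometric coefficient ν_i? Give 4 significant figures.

Q₀ = 122.6 vs Keq = 5.7480e-05 ⇒ Q>K, reverse
Step 1:
                    E           C           A
  Initial      0.1466       1.256       1.153
  Change       0.7891      -1.184     -0.7891
  Equil        0.9357     0.07242      0.3639
  solve Keq expr → x = -0.3945; check Q = 5.7480e-05

x = -0.3945 M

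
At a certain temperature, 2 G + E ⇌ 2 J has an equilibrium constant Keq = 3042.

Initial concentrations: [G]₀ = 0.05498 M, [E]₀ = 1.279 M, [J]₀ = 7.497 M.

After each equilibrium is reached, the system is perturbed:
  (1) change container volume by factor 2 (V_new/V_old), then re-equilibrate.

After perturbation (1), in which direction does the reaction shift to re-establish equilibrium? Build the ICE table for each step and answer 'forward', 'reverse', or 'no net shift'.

Direction: reverse

Q₀ = 1.4538e+04 vs Keq = 3042 ⇒ Q>K, reverse
Step 1:
                    G           E           J
  Initial     0.05498       1.279       7.497
  Change      0.06277     0.03138    -0.06277
  Equil        0.1177        1.31       7.434
  solve Keq expr → x = -0.03138; check Q = 3042
Then change container volume by factor 2 (V_new/V_old).
Step 2:
                    G           E           J
  Initial     0.05887      0.6552       3.717
  Change      0.02315     0.01157    -0.02315
  Equil       0.08202      0.6668       3.694
  solve Keq expr → x = -0.01157; check Q = 3042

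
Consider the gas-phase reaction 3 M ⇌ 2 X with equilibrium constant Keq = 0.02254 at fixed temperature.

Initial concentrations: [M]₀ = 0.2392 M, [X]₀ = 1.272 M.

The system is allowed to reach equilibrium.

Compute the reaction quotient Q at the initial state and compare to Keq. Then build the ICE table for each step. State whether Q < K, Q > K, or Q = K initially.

Q₀ = 118.2; Q > K (proceeds reverse)

Q₀ = 118.2 vs Keq = 0.02254 ⇒ Q>K, reverse
Step 1:
                    M           X
  I            0.2392       1.272
  C             1.425     -0.9498
  E             1.664      0.3222
  solve Keq expr → x = -0.4749; check Q = 0.02254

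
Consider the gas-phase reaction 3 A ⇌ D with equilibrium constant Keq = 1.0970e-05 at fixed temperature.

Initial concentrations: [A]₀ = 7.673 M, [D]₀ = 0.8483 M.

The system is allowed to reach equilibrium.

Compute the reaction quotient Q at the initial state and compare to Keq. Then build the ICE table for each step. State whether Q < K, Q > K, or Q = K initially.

Q₀ = 0.001878; Q > K (proceeds reverse)

Q₀ = 0.001878 vs Keq = 1.0970e-05 ⇒ Q>K, reverse
Step 1:
                    A           D
  init          7.673      0.8483
  Δ              2.51     -0.8367
  eq            10.18     0.01158
  solve Keq expr → x = -0.8367; check Q = 1.0970e-05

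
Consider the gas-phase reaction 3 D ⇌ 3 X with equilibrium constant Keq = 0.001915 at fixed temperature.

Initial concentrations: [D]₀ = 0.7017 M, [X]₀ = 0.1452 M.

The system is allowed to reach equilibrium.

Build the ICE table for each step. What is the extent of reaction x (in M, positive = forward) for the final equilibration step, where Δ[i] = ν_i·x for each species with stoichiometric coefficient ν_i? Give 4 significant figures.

Q₀ = 0.00886 vs Keq = 0.001915 ⇒ Q>K, reverse
Step 1:
                   D          X
  init        0.7017     0.1452
  Δ          0.05165   -0.05165
  eq          0.7533    0.09355
  solve Keq expr → x = -0.01722; check Q = 0.001915

x = -0.01722 M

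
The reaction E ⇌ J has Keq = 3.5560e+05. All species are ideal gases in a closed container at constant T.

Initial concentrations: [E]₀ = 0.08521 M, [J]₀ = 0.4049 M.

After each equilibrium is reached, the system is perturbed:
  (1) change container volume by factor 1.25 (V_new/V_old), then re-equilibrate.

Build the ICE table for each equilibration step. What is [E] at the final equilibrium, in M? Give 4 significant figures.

[E]_eq = 1.1026e-06 M

Q₀ = 4.752 vs Keq = 3.5560e+05 ⇒ Q<K, forward
Step 1:
                   E          J
  Initial    0.08521     0.4049
  Change    -0.08521    0.08521
  Equil   1.3783e-06     0.4901
  solve Keq expr → x = 0.08521; check Q = 3.5560e+05
Then change container volume by factor 1.25 (V_new/V_old).
Step 2:
                   E          J
  Initial 1.1026e-06     0.3921
  Change           0          0
  Equil   1.1026e-06     0.3921
  solve Keq expr → x = 0; check Q = 3.5560e+05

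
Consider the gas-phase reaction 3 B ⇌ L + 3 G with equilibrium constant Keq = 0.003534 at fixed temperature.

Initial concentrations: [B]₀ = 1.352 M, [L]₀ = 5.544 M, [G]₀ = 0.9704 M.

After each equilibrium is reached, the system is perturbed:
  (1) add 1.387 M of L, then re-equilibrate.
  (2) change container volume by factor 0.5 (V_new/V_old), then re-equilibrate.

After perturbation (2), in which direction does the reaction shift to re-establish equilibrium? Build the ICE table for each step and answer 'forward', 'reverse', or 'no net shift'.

Direction: reverse

Q₀ = 2.05 vs Keq = 0.003534 ⇒ Q>K, reverse
Step 1:
                  B         L         G
  I           1.352     5.544    0.9704
  C          0.7836   -0.2612   -0.7836
  E           2.136     5.283    0.1868
  solve Keq expr → x = -0.2612; check Q = 0.003534
Then add 1.387 M of L.
Step 2:
                  B         L         G
  I           2.136      6.67    0.1868
  C         0.01289 -0.004295  -0.01289
  E           2.149     6.665    0.1739
  solve Keq expr → x = -0.004295; check Q = 0.003534
Then change container volume by factor 0.5 (V_new/V_old).
Step 3:
                  B         L         G
  I           4.297     13.33    0.3478
  C         0.06727  -0.02242  -0.06727
  E           4.364     13.31    0.2805
  solve Keq expr → x = -0.02242; check Q = 0.003534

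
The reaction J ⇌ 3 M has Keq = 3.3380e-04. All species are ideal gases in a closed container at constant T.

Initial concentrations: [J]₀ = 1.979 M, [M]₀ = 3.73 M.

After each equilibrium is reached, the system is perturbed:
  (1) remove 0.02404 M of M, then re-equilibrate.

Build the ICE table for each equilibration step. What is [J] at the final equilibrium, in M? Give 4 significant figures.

Q₀ = 26.22 vs Keq = 3.3380e-04 ⇒ Q>K, reverse
Step 1:
                    J           M
  init          1.979        3.73
  Δ             1.209      -3.628
  eq            3.188      0.1021
  solve Keq expr → x = -1.209; check Q = 3.3380e-04
Then remove 0.02404 M of M.
Step 2:
                    J           M
  init          3.188     0.07806
  Δ         -0.007985     0.02395
  eq             3.18       0.102
  solve Keq expr → x = 0.007985; check Q = 3.3380e-04

[J]_eq = 3.18 M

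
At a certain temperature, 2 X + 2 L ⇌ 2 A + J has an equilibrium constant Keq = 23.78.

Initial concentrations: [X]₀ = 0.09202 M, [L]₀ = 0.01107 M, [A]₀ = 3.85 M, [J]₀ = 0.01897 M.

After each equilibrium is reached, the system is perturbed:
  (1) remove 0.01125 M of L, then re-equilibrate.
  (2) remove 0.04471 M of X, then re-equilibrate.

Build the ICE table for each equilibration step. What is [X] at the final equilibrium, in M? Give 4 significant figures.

Q₀ = 2.7097e+05 vs Keq = 23.78 ⇒ Q>K, reverse
Step 1:
                   X          L          A          J
  init       0.09202    0.01107       3.85    0.01897
  Δ          0.03781    0.03781   -0.03781    -0.0189
  eq          0.1298    0.04888      3.812 6.5892e-05
  solve Keq expr → x = -0.0189; check Q = 23.78
Then remove 0.01125 M of L.
Step 2:
                   X          L          A          J
  init        0.1298    0.03763      3.812 6.5892e-05
  Δ       5.3394e-05 5.3394e-05 -5.3394e-05 -2.6697e-05
  eq          0.1299    0.03768      3.812 3.9195e-05
  solve Keq expr → x = -2.6697e-05; check Q = 23.78
Then remove 0.04471 M of X.
Step 3:
                   X          L          A          J
  init       0.08517    0.03768      3.812 3.9195e-05
  Δ       4.4564e-05 4.4564e-05 -4.4564e-05 -2.2282e-05
  eq         0.08522    0.03773      3.812 1.6913e-05
  solve Keq expr → x = -2.2282e-05; check Q = 23.78

[X]_eq = 0.08522 M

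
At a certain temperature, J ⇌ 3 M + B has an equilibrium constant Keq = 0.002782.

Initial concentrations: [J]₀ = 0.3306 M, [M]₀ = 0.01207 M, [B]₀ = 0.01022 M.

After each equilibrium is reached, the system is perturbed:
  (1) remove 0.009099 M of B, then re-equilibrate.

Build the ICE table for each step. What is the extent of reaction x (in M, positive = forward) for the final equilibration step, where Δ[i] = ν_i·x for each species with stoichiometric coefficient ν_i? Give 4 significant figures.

Q₀ = 5.4359e-08 vs Keq = 0.002782 ⇒ Q<K, forward
Step 1:
                    J           M           B
  init         0.3306     0.01207     0.01022
  Δ          -0.06669      0.2001     0.06669
  eq           0.2639      0.2121     0.07691
  solve Keq expr → x = 0.06669; check Q = 0.002782
Then remove 0.009099 M of B.
Step 2:
                    J           M           B
  init         0.2639      0.2121     0.06781
  Δ         -0.002094    0.006281    0.002094
  eq           0.2618      0.2184      0.0699
  solve Keq expr → x = 0.002094; check Q = 0.002782

x = 0.002094 M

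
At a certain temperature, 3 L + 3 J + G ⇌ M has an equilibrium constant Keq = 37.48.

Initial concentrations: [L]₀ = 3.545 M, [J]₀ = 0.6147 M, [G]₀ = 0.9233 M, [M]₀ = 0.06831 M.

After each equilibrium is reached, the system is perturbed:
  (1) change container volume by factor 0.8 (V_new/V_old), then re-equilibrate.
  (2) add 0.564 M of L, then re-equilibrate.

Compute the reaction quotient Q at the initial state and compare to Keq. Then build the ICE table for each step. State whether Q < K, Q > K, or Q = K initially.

Q₀ = 0.00715; Q < K (proceeds forward)

Q₀ = 0.00715 vs Keq = 37.48 ⇒ Q<K, forward
Step 1:
                   L          J          G          M
  Initial      3.545     0.6147     0.9233    0.06831
  Change     -0.5454    -0.5454    -0.1818     0.1818
  Equil            3    0.06934     0.7415     0.2501
  solve Keq expr → x = 0.1818; check Q = 37.48
Then change container volume by factor 0.8 (V_new/V_old).
Step 2:
                   L          J          G          M
  Initial       3.75    0.08668     0.9269     0.3126
  Change    -0.02996   -0.02996  -0.009988   0.009988
  Equil         3.72    0.05671     0.9169     0.3226
  solve Keq expr → x = 0.009988; check Q = 37.48
Then add 0.564 M of L.
Step 3:
                   L          J          G          M
  Initial      4.284    0.05671     0.9169     0.3226
  Change   -0.007218  -0.007218  -0.002406   0.002406
  Equil        4.276     0.0495     0.9145      0.325
  solve Keq expr → x = 0.002406; check Q = 37.48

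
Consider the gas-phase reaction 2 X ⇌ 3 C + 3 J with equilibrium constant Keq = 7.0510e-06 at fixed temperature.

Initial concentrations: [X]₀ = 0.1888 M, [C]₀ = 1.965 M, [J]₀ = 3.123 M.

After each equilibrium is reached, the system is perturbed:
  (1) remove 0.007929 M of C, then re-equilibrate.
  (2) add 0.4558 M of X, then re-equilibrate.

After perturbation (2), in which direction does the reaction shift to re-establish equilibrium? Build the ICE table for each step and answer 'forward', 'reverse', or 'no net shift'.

Q₀ = 6483 vs Keq = 7.0510e-06 ⇒ Q>K, reverse
Step 1:
                   X          C          J
  Initial     0.1888      1.965      3.123
  Change       1.296     -1.944     -1.944
  Equil        1.485    0.02116      1.179
  solve Keq expr → x = -0.6479; check Q = 7.0510e-06
Then remove 0.007929 M of C.
Step 2:
                   X          C          J
  Initial      1.485    0.01324      1.179
  Change   -0.005161   0.007742   0.007742
  Equil         1.48    0.02098      1.187
  solve Keq expr → x = 0.002581; check Q = 7.0510e-06
Then add 0.4558 M of X.
Step 3:
                   X          C          J
  Initial      1.935    0.02098      1.187
  Change    -0.00267   0.004005   0.004005
  Equil        1.933    0.02498      1.191
  solve Keq expr → x = 0.001335; check Q = 7.0510e-06

Direction: forward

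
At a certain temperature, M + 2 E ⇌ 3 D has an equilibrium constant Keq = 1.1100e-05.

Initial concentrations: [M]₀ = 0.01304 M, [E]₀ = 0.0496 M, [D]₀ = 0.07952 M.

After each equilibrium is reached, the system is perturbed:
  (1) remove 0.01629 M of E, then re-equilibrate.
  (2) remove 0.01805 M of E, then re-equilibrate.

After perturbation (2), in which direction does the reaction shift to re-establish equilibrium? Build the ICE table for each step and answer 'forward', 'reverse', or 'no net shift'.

Q₀ = 15.67 vs Keq = 1.1100e-05 ⇒ Q>K, reverse
Step 1:
                    M           E           D
  init        0.01304      0.0496     0.07952
  Δ           0.02596     0.05192    -0.07787
  eq            0.039      0.1015    0.001646
  solve Keq expr → x = -0.02596; check Q = 1.1100e-05
Then remove 0.01629 M of E.
Step 2:
                    M           E           D
  init          0.039     0.08523    0.001646
  Δ        5.9690e-05  1.1938e-04 -1.7907e-04
  eq          0.03906     0.08535    0.001467
  solve Keq expr → x = -5.9690e-05; check Q = 1.1100e-05
Then remove 0.01805 M of E.
Step 3:
                    M           E           D
  init        0.03906      0.0673    0.001467
  Δ        7.0806e-05  1.4161e-04 -2.1242e-04
  eq          0.03913     0.06744    0.001255
  solve Keq expr → x = -7.0806e-05; check Q = 1.1100e-05

Direction: reverse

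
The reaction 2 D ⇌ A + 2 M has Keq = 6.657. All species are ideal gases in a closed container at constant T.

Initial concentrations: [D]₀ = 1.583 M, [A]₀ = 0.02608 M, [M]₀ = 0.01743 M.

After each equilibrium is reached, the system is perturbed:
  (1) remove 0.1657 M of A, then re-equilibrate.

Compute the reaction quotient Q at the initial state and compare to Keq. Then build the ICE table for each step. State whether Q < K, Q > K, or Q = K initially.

Q₀ = 3.1618e-06; Q < K (proceeds forward)

Q₀ = 3.1618e-06 vs Keq = 6.657 ⇒ Q<K, forward
Step 1:
                    D           A           M
  init          1.583     0.02608     0.01743
  Δ            -1.207      0.6033       1.207
  eq           0.3764      0.6294       1.224
  solve Keq expr → x = 0.6033; check Q = 6.657
Then remove 0.1657 M of A.
Step 2:
                    D           A           M
  init         0.3764      0.4637       1.224
  Δ          -0.03699     0.01849     0.03699
  eq           0.3394      0.4822       1.261
  solve Keq expr → x = 0.01849; check Q = 6.657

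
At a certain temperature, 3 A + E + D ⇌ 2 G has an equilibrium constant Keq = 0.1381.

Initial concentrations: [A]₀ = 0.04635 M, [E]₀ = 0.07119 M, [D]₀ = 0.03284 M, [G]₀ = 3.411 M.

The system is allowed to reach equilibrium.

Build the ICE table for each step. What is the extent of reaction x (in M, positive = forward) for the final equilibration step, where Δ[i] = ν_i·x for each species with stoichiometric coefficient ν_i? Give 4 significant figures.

x = -0.9002 M

Q₀ = 4.9980e+07 vs Keq = 0.1381 ⇒ Q>K, reverse
Step 1:
                   A          E          D          G
  I          0.04635    0.07119    0.03284      3.411
  C            2.701     0.9002     0.9002       -1.8
  E            2.747     0.9714      0.933      1.611
  solve Keq expr → x = -0.9002; check Q = 0.1381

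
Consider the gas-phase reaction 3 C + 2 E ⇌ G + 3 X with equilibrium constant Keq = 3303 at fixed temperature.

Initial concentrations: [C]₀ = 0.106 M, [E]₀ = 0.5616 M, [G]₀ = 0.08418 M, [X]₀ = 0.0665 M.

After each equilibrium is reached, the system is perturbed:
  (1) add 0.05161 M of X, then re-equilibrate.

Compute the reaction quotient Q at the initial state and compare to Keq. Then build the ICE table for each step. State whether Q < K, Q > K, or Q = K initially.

Q₀ = 0.0659; Q < K (proceeds forward)

Q₀ = 0.0659 vs Keq = 3303 ⇒ Q<K, forward
Step 1:
                  C         E         G         X
  I           0.106    0.5616   0.08418    0.0665
  C        -0.09742  -0.06495   0.03247   0.09742
  E        0.008576    0.4967    0.1167    0.1639
  solve Keq expr → x = 0.03247; check Q = 3303
Then add 0.05161 M of X.
Step 2:
                  C         E         G         X
  I        0.008576    0.4967    0.1167    0.2155
  C        0.002517  0.001678 -8.3887e-04 -0.002517
  E         0.01109    0.4983    0.1158     0.213
  solve Keq expr → x = -8.3887e-04; check Q = 3303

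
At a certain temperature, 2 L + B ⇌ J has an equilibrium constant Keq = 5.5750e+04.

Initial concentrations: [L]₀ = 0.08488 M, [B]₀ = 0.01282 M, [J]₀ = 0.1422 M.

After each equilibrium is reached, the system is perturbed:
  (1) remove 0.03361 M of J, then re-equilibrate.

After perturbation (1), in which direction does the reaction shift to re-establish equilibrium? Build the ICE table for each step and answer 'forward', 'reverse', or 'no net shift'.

Q₀ = 1540 vs Keq = 5.5750e+04 ⇒ Q<K, forward
Step 1:
                    L           B           J
  Initial     0.08488     0.01282      0.1422
  Change     -0.02414    -0.01207     0.01207
  Equil       0.06074  7.5004e-04      0.1543
  solve Keq expr → x = 0.01207; check Q = 5.5750e+04
Then remove 0.03361 M of J.
Step 2:
                    L           B           J
  Initial     0.06074  7.5004e-04      0.1207
  Change  -3.1309e-04 -1.5654e-04  1.5654e-04
  Equil       0.06043  5.9350e-04      0.1208
  solve Keq expr → x = 1.5654e-04; check Q = 5.5750e+04

Direction: forward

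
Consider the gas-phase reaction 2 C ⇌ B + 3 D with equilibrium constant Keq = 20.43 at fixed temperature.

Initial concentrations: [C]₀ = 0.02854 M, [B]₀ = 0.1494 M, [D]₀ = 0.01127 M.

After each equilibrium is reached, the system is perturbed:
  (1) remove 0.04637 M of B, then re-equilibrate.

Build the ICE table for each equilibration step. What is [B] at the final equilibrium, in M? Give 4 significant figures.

Q₀ = 2.6255e-04 vs Keq = 20.43 ⇒ Q<K, forward
Step 1:
                    C           B           D
  init        0.02854      0.1494     0.01127
  Δ          -0.02747     0.01373      0.0412
  eq         0.001074      0.1631     0.05247
  solve Keq expr → x = 0.01373; check Q = 20.43
Then remove 0.04637 M of B.
Step 2:
                    C           B           D
  init       0.001074      0.1168     0.05247
  Δ       -1.5886e-04  7.9430e-05  2.3829e-04
  eq       9.1511e-04      0.1168     0.05271
  solve Keq expr → x = 7.9430e-05; check Q = 20.43

[B]_eq = 0.1168 M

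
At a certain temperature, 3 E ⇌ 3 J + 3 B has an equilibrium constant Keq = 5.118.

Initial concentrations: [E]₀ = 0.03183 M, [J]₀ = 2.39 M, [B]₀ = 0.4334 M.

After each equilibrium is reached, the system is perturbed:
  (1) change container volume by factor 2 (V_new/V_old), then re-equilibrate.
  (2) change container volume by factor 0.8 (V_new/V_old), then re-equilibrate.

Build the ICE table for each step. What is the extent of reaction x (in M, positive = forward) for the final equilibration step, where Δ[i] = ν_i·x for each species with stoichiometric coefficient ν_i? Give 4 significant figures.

x = -0.005007 M

Q₀ = 3.4463e+04 vs Keq = 5.118 ⇒ Q>K, reverse
Step 1:
                   E          J          B
  Initial    0.03183       2.39     0.4334
  Change      0.2271    -0.2271    -0.2271
  Equil       0.2589      2.163     0.2063
  solve Keq expr → x = -0.0757; check Q = 5.118
Then change container volume by factor 2 (V_new/V_old).
Step 2:
                   E          J          B
  Initial     0.1295      1.081     0.1032
  Change    -0.03787    0.03787    0.03787
  Equil      0.09159      1.119      0.141
  solve Keq expr → x = 0.01262; check Q = 5.118
Then change container volume by factor 0.8 (V_new/V_old).
Step 3:
                   E          J          B
  Initial     0.1145      1.399     0.1763
  Change     0.01502   -0.01502   -0.01502
  Equil       0.1295      1.384     0.1613
  solve Keq expr → x = -0.005007; check Q = 5.118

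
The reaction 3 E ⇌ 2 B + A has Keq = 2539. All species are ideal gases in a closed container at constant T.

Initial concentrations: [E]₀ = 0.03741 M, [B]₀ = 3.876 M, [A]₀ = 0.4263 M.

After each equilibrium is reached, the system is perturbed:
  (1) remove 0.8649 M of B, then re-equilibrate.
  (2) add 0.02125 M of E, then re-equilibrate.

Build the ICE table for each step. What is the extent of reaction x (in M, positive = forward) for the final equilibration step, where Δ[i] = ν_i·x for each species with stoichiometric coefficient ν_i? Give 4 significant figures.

Q₀ = 1.2233e+05 vs Keq = 2539 ⇒ Q>K, reverse
Step 1:
                    E           B           A
  Initial     0.03741       3.876      0.4263
  Change      0.09387    -0.06258    -0.03129
  Equil        0.1313       3.813       0.395
  solve Keq expr → x = -0.03129; check Q = 2539
Then remove 0.8649 M of B.
Step 2:
                    E           B           A
  Initial      0.1313       2.949       0.395
  Change     -0.01975     0.01316    0.006582
  Equil        0.1115       2.962      0.4016
  solve Keq expr → x = 0.006582; check Q = 2539
Then add 0.02125 M of E.
Step 3:
                    E           B           A
  Initial      0.1328       2.962      0.4016
  Change     -0.02029     0.01352    0.006762
  Equil        0.1125       2.975      0.4084
  solve Keq expr → x = 0.006762; check Q = 2539

x = 0.006762 M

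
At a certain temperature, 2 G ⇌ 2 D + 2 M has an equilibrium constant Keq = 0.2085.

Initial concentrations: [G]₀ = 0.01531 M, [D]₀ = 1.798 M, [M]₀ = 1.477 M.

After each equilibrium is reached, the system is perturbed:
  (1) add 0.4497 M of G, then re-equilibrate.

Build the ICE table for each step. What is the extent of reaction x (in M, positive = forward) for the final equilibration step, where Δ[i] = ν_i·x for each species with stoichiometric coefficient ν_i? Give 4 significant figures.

Q₀ = 3.0088e+04 vs Keq = 0.2085 ⇒ Q>K, reverse
Step 1:
                  G         D         M
  init      0.01531     1.798     1.477
  Δ          0.9533   -0.9533   -0.9533
  eq         0.9687    0.8447    0.5237
  solve Keq expr → x = -0.4767; check Q = 0.2085
Then add 0.4497 M of G.
Step 2:
                  G         D         M
  init        1.418    0.8447    0.5237
  Δ         -0.1063    0.1063    0.1063
  eq          1.312     0.951      0.63
  solve Keq expr → x = 0.05316; check Q = 0.2085

x = 0.05316 M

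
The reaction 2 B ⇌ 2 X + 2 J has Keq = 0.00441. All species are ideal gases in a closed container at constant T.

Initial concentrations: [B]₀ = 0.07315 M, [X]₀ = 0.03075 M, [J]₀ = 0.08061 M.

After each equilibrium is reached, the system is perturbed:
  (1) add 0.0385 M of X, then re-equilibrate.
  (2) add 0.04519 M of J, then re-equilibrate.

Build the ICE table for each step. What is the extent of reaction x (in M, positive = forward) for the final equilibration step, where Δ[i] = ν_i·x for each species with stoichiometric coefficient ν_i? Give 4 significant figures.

x = -0.006138 M

Q₀ = 0.001148 vs Keq = 0.00441 ⇒ Q<K, forward
Step 1:
                  B         X         J
  Initial   0.07315   0.03075   0.08061
  Change    -0.0125    0.0125    0.0125
  Equil     0.06065   0.04325   0.09311
  solve Keq expr → x = 0.006252; check Q = 0.00441
Then add 0.0385 M of X.
Step 2:
                  B         X         J
  Initial   0.06065   0.08175   0.09311
  Change    0.01591  -0.01591  -0.01591
  Equil     0.07655   0.06585   0.07721
  solve Keq expr → x = -0.007953; check Q = 0.00441
Then add 0.04519 M of J.
Step 3:
                  B         X         J
  Initial   0.07655   0.06585    0.1224
  Change    0.01228  -0.01228  -0.01228
  Equil     0.08883   0.05357    0.1101
  solve Keq expr → x = -0.006138; check Q = 0.00441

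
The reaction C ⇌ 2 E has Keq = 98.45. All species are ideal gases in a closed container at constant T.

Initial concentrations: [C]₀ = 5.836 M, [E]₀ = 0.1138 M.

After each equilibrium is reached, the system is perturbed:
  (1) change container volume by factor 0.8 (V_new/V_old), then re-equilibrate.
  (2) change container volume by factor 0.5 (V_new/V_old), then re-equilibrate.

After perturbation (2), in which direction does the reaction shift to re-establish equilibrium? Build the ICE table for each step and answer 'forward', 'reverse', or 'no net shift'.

Direction: reverse

Q₀ = 0.002219 vs Keq = 98.45 ⇒ Q<K, forward
Step 1:
                  C         E
  init        5.836    0.1138
  Δ          -4.856     9.711
  eq         0.9805     9.825
  solve Keq expr → x = 4.856; check Q = 98.45
Then change container volume by factor 0.8 (V_new/V_old).
Step 2:
                  C         E
  init        1.226     12.28
  Δ          0.2056   -0.4111
  eq          1.431     11.87
  solve Keq expr → x = -0.2056; check Q = 98.45
Then change container volume by factor 0.5 (V_new/V_old).
Step 3:
                  C         E
  init        2.862     23.74
  Δ           1.504    -3.007
  eq          4.366     20.73
  solve Keq expr → x = -1.504; check Q = 98.45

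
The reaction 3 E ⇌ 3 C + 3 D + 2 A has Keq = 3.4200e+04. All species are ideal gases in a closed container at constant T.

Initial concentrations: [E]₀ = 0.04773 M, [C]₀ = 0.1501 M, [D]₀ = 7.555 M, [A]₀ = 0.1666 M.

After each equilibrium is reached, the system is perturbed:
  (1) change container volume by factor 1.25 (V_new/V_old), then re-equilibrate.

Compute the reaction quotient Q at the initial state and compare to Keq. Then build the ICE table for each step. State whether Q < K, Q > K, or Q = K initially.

Q₀ = 372.2 vs Keq = 3.4200e+04 ⇒ Q<K, forward
Step 1:
                   E          C          D          A
  Initial    0.04773     0.1501      7.555     0.1666
  Change    -0.03359    0.03359    0.03359    0.02239
  Equil      0.01414     0.1837      7.589      0.189
  solve Keq expr → x = 0.0112; check Q = 3.4200e+04
Then change container volume by factor 1.25 (V_new/V_old).
Step 2:
                   E          C          D          A
  Initial    0.01131     0.1469      6.071     0.1512
  Change    -0.00326    0.00326    0.00326   0.002174
  Equil     0.008054     0.1502      6.074     0.1534
  solve Keq expr → x = 0.001087; check Q = 3.4200e+04

Q₀ = 372.2; Q < K (proceeds forward)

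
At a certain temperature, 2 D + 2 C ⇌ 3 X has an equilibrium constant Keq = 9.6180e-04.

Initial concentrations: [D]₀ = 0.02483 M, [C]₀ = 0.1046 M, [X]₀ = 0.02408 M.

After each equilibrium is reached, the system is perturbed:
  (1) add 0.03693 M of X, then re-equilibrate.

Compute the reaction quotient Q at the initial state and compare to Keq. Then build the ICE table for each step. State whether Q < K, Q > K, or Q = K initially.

Q₀ = 2.07 vs Keq = 9.6180e-04 ⇒ Q>K, reverse
Step 1:
                   D          C          X
  I          0.02483     0.1046    0.02408
  C          0.01422    0.01422   -0.02133
  E          0.03905     0.1188   0.002746
  solve Keq expr → x = -0.007111; check Q = 9.6180e-04
Then add 0.03693 M of X.
Step 2:
                   D          C          X
  I          0.03905     0.1188    0.03968
  C          0.02362    0.02362   -0.03543
  E          0.06267     0.1424   0.004248
  solve Keq expr → x = -0.01181; check Q = 9.6180e-04

Q₀ = 2.07; Q > K (proceeds reverse)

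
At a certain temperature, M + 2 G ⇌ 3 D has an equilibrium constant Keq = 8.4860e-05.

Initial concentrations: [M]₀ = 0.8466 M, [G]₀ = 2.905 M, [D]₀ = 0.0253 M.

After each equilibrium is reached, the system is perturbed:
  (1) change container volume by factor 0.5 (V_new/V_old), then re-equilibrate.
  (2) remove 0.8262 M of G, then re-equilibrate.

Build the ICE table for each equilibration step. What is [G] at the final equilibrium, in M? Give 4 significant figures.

Q₀ = 2.2667e-06 vs Keq = 8.4860e-05 ⇒ Q<K, forward
Step 1:
                   M          G          D
  init        0.8466      2.905     0.0253
  Δ         -0.01931   -0.03863    0.05794
  eq          0.8273      2.866    0.08324
  solve Keq expr → x = 0.01931; check Q = 8.4860e-05
Then change container volume by factor 0.5 (V_new/V_old).
Step 2:
                   M          G          D
  init         1.655      5.733     0.1665
  Δ                0          0          0
  eq           1.655      5.733     0.1665
  solve Keq expr → x = 0; check Q = 8.4860e-05
Then remove 0.8262 M of G.
Step 3:
                   M          G          D
  init         1.655      4.907     0.1665
  Δ         0.005342    0.01068   -0.01603
  eq            1.66      4.917     0.1505
  solve Keq expr → x = -0.005342; check Q = 8.4860e-05

[G]_eq = 4.917 M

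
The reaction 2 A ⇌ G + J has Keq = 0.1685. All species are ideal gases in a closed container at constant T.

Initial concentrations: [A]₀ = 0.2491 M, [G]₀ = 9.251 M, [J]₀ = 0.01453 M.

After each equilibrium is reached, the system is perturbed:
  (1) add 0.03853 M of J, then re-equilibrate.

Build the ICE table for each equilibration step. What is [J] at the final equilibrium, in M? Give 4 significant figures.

Q₀ = 2.166 vs Keq = 0.1685 ⇒ Q>K, reverse
Step 1:
                    A           G           J
  init         0.2491       9.251     0.01453
  Δ           0.02629    -0.01315    -0.01315
  eq           0.2754       9.238    0.001383
  solve Keq expr → x = -0.01315; check Q = 0.1685
Then add 0.03853 M of J.
Step 2:
                    A           G           J
  init         0.2754       9.238     0.03991
  Δ           0.07532    -0.03766    -0.03766
  eq           0.3507         9.2    0.002253
  solve Keq expr → x = -0.03766; check Q = 0.1685

[J]_eq = 0.002253 M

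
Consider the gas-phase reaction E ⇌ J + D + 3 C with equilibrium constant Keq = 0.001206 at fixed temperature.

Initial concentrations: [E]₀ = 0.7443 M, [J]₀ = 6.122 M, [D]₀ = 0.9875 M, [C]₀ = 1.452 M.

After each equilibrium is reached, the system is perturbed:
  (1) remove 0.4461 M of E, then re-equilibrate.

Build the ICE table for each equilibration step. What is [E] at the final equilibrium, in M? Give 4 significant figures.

Q₀ = 24.86 vs Keq = 0.001206 ⇒ Q>K, reverse
Step 1:
                   E          J          D          C
  I           0.7443      6.122     0.9875      1.452
  C           0.4578    -0.4578    -0.4578     -1.374
  E            1.202      5.664     0.5297    0.07847
  solve Keq expr → x = -0.4578; check Q = 0.001206
Then remove 0.4461 M of E.
Step 2:
                   E          J          D          C
  I            0.756      5.664     0.5297    0.07847
  C         0.003654  -0.003654  -0.003654   -0.01096
  E           0.7597      5.661      0.526    0.06751
  solve Keq expr → x = -0.003654; check Q = 0.001206

[E]_eq = 0.7597 M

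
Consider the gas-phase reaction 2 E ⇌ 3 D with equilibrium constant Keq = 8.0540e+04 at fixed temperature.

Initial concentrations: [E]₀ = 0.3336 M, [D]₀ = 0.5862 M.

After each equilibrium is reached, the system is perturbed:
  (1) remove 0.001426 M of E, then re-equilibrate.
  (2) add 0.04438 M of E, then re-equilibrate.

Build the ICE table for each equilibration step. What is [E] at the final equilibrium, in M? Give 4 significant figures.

Q₀ = 1.81 vs Keq = 8.0540e+04 ⇒ Q<K, forward
Step 1:
                    E           D
  Initial      0.3336      0.5862
  Change      -0.3296      0.4945
  Equil      0.003958       1.081
  solve Keq expr → x = 0.1648; check Q = 8.0540e+04
Then remove 0.001426 M of E.
Step 2:
                    E           D
  Initial    0.002532       1.081
  Change     0.001414   -0.002122
  Equil      0.003947       1.079
  solve Keq expr → x = -7.0717e-04; check Q = 8.0540e+04
Then add 0.04438 M of E.
Step 3:
                    E           D
  Initial     0.04833       1.079
  Change     -0.04401     0.06602
  Equil      0.004315       1.145
  solve Keq expr → x = 0.02201; check Q = 8.0540e+04

[E]_eq = 0.004315 M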